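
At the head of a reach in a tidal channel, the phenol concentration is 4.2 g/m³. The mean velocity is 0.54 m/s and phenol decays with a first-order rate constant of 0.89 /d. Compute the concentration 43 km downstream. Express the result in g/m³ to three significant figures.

Travel time t = 43 km / 0.54 m/s = 4.3e+04/0.54 = 7.963e+04 s = 0.9216 d.
First-order decay: C = 4.2·exp(−0.89·0.9216) = 4.2·0.4403 = 1.849 g/m³.

1.85 g/m³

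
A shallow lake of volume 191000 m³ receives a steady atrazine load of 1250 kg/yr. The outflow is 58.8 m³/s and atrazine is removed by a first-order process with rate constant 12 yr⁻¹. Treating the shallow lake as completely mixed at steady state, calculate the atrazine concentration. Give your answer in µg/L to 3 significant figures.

0.673 µg/L

Outflow Q = 58.8 m³/s × 3.156e+07 s/yr = 1.856e+09 m³/yr.
Steady-state CSTR mass balance: W = Q·C + k·V·C, so C = W/(Q + kV).
Q + kV = 1.856e+09 + 12·191000 = 1.858e+09 m³/yr.
C = 1250/1.858e+09 = 6.728e-07 kg/m³ = 0.0006728 mg/L = 0.6728 µg/L.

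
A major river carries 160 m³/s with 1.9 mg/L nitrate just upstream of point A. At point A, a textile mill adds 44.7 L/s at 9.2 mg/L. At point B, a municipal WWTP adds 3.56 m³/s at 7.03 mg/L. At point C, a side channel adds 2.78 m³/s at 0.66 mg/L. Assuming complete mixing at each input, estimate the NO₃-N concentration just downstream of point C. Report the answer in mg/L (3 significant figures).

44.7 L/s = 0.0447 m³/s.
After input A: C = (160·1.9 + 0.0447·9.2) / 160 = 1.902 mg/L.
After input B: C = (160·1.902 + 3.56·7.03) / 163.6 = 2.014 mg/L.
After input C: C = (163.6·2.014 + 2.78·0.66) / 166.4 = 1.991 mg/L.

1.99 mg/L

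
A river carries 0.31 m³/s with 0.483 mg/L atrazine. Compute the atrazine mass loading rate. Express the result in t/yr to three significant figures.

4.73 t/yr

Mass flux = Q·C = 0.31 m³/s × 0.483 g/m³ = 0.1497 g/s.
= 0.1497 g/s × 31.56 = 4.725 t/yr.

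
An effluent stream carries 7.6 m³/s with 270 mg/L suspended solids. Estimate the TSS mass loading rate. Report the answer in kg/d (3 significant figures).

177000 kg/d

Mass flux = Q·C = 7.6 m³/s × 270 g/m³ = 2052 g/s.
= 2052 g/s × 86.4 = 1.773e+05 kg/d.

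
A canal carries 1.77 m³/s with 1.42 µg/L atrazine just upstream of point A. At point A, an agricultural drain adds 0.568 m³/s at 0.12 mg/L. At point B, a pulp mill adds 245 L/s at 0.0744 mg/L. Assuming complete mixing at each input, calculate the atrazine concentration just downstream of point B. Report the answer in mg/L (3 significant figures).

1.42 µg/L = 0.00142 mg/L.
After input A: C = (1.77·0.00142 + 0.568·0.12) / 2.338 = 0.03023 mg/L.
245 L/s = 0.245 m³/s.
After input B: C = (2.338·0.03023 + 0.245·0.0744) / 2.583 = 0.03442 mg/L.

0.0344 mg/L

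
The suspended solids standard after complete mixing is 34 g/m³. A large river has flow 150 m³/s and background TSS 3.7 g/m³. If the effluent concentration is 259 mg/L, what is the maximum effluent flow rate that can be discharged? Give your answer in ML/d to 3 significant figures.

Mass balance at complete mixing: C_std·(Q_w + Q_r) = Q_w·C_e + Q_r·C_b.
Rearranging, Q_w = Q_r·(C_std − C_b)/(C_e − C_std) = 150·(34 − 3.7) / (259 − 34) = 20.2 m³/s.
= 1745 ML/d.

1750 ML/d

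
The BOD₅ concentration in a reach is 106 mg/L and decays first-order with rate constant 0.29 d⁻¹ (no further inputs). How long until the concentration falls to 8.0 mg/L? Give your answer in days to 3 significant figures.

8.91 d

t = ln(C₀/C)/k = ln(106/8.0)/0.29 = 2.584/0.29 = 8.91 d.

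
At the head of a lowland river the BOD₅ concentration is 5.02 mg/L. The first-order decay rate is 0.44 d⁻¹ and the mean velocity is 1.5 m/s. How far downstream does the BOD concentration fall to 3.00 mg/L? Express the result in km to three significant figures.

From C = C₀·e^(−kt), t = ln(C₀/C)/k = ln(5.02/3.00)/0.44 = 0.5148/0.44 = 1.17 d.
Distance = v·t = 1.5 m/s × 1.011e+05 s = 1.516e+05 m = 151.6 km.

152 km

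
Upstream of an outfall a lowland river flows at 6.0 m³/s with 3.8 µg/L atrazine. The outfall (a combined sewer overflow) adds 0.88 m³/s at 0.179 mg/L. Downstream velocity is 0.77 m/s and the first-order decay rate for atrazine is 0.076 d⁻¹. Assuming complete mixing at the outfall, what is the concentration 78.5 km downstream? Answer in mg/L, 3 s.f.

0.0240 mg/L

3.8 µg/L = 0.0038 mg/L.
After complete mixing, C₀ = (0.88·0.179 + 6·0.0038) / 6.88 = 0.02621 mg/L.
Travel time t = 7.85e+04 m / 0.77 m/s = 1.019e+05 s = 1.18 d.
C = 0.02621·exp(−0.076·1.18) = 0.02621·0.9142 = 0.02396 mg/L.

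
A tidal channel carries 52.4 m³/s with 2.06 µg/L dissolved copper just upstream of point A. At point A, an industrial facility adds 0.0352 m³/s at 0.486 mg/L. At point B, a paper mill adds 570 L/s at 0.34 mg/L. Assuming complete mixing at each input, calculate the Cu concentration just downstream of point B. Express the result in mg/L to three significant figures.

0.00602 mg/L

2.06 µg/L = 0.00206 mg/L.
After input A: C = (52.4·0.00206 + 0.0352·0.486) / 52.44 = 0.002385 mg/L.
570 L/s = 0.57 m³/s.
After input B: C = (52.44·0.002385 + 0.57·0.34) / 53.01 = 0.006015 mg/L.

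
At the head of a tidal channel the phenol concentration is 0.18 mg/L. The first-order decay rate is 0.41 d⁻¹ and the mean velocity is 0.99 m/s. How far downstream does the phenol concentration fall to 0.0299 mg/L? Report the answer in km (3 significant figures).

From C = C₀·e^(−kt), t = ln(C₀/C)/k = ln(0.18/0.0299)/0.41 = 1.795/0.41 = 4.378 d.
Distance = v·t = 0.99 m/s × 3.783e+05 s = 3.745e+05 m = 374.5 km.

375 km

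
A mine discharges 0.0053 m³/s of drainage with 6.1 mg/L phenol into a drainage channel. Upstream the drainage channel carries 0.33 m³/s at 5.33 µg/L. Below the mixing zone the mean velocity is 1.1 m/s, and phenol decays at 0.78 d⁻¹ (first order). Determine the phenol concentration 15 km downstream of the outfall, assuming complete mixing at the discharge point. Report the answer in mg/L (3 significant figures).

5.33 µg/L = 0.00533 mg/L.
After complete mixing, C₀ = (0.0053·6.1 + 0.33·0.00533) / 0.3353 = 0.1017 mg/L.
Travel time t = 1.5e+04 m / 1.1 m/s = 1.364e+04 s = 0.1578 d.
C = 0.1017·exp(−0.78·0.1578) = 0.1017·0.8842 = 0.08989 mg/L.

0.0899 mg/L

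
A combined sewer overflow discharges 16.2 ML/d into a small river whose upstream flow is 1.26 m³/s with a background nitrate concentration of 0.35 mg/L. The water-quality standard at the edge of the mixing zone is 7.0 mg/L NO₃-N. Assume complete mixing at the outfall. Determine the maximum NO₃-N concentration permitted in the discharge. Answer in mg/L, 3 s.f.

16.2 ML/d = 0.1875 m³/s.
Mass balance: 7·1.448 = 0.1875·Cₑ + 1.26·0.35.
Cₑ = (10.13 − 0.441) / 0.1875 = 51.69 mg/L.

51.7 mg/L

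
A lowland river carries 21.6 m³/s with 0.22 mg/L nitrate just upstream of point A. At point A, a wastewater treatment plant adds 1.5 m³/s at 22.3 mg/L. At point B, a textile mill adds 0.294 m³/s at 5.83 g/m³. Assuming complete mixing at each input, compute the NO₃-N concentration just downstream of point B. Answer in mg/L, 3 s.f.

After input A: C = (21.6·0.22 + 1.5·22.3) / 23.1 = 1.654 mg/L.
After input B: C = (23.1·1.654 + 0.294·5.83) / 23.39 = 1.706 mg/L.

1.71 mg/L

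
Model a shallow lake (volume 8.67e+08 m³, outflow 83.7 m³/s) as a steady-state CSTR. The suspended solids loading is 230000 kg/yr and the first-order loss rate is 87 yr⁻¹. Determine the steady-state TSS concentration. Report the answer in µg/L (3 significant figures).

2.95 µg/L

Outflow Q = 83.7 m³/s × 3.156e+07 s/yr = 2.641e+09 m³/yr.
Steady-state CSTR mass balance: W = Q·C + k·V·C, so C = W/(Q + kV).
Q + kV = 2.641e+09 + 87·8.67e+08 = 7.807e+10 m³/yr.
C = 230000/7.807e+10 = 2.946e-06 kg/m³ = 0.002946 mg/L = 2.946 µg/L.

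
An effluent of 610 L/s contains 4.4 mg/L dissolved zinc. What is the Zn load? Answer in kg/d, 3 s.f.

232 kg/d

610 L/s = 0.61 m³/s.
Mass flux = Q·C = 0.61 m³/s × 4.4 g/m³ = 2.684 g/s.
= 2.684 g/s × 86.4 = 231.9 kg/d.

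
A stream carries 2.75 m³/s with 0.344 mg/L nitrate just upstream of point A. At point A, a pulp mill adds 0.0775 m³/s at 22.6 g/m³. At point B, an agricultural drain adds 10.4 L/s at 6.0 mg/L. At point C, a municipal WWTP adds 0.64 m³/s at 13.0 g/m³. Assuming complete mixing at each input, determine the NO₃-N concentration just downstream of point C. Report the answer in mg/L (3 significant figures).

3.19 mg/L

After input A: C = (2.75·0.344 + 0.0775·22.6) / 2.828 = 0.954 mg/L.
10.4 L/s = 0.0104 m³/s.
After input B: C = (2.828·0.954 + 0.0104·6) / 2.838 = 0.9725 mg/L.
After input C: C = (2.838·0.9725 + 0.64·13) / 3.478 = 3.186 mg/L.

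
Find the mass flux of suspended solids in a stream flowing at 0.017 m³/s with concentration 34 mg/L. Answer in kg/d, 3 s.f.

49.9 kg/d

Mass flux = Q·C = 0.017 m³/s × 34 g/m³ = 0.578 g/s.
= 0.578 g/s × 86.4 = 49.94 kg/d.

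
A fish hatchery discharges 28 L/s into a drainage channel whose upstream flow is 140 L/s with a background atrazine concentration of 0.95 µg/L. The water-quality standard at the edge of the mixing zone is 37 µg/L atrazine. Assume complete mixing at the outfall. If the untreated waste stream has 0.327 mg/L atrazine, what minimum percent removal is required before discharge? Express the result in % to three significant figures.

33.6 %

28 L/s = 0.028 m³/s.
140 L/s = 0.14 m³/s.
0.95 µg/L = 0.00095 mg/L.
37 µg/L = 0.037 mg/L.
Mass balance: 0.037·0.168 = 0.028·Cₑ + 0.14·0.00095.
Cₑ = (0.006216 − 0.000133) / 0.028 = 0.2172 mg/L.
Required removal = 1 − 0.2172/0.327 = 33.56 %.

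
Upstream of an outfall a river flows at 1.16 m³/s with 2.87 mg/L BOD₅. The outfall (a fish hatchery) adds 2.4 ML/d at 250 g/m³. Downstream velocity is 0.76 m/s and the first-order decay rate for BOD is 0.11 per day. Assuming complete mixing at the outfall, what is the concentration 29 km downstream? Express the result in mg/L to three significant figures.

8.24 mg/L

2.4 ML/d = 0.02778 m³/s.
After complete mixing, C₀ = (0.02778·250 + 1.16·2.87) / 1.188 = 8.649 mg/L.
Travel time t = 2.9e+04 m / 0.76 m/s = 3.816e+04 s = 0.4416 d.
C = 8.649·exp(−0.11·0.4416) = 8.649·0.9526 = 8.239 mg/L.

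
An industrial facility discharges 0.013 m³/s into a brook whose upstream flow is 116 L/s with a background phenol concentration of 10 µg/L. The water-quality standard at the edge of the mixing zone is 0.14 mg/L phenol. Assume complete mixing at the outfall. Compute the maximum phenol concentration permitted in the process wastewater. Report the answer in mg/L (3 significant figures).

116 L/s = 0.116 m³/s.
10 µg/L = 0.01 mg/L.
Mass balance: 0.14·0.129 = 0.013·Cₑ + 0.116·0.01.
Cₑ = (0.01806 − 0.00116) / 0.013 = 1.3 mg/L.

1.30 mg/L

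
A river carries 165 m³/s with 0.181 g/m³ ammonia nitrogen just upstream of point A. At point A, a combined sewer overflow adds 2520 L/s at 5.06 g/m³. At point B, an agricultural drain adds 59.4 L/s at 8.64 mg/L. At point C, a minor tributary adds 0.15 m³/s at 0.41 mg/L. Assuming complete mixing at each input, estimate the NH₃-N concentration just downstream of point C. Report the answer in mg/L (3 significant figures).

2520 L/s = 2.52 m³/s.
After input A: C = (165·0.181 + 2.52·5.06) / 167.5 = 0.2544 mg/L.
59.4 L/s = 0.0594 m³/s.
After input B: C = (167.5·0.2544 + 0.0594·8.64) / 167.6 = 0.2574 mg/L.
After input C: C = (167.6·0.2574 + 0.15·0.41) / 167.7 = 0.2575 mg/L.

0.258 mg/L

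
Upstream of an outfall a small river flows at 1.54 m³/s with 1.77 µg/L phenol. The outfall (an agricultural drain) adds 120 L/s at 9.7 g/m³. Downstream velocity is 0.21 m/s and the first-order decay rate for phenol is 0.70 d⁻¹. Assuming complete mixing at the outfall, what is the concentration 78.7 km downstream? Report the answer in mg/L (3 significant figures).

0.0337 mg/L

120 L/s = 0.12 m³/s.
1.77 µg/L = 0.00177 mg/L.
After complete mixing, C₀ = (0.12·9.7 + 1.54·0.00177) / 1.66 = 0.7028 mg/L.
Travel time t = 7.87e+04 m / 0.21 m/s = 3.748e+05 s = 4.338 d.
C = 0.7028·exp(−0.70·4.338) = 0.7028·0.04801 = 0.03375 mg/L.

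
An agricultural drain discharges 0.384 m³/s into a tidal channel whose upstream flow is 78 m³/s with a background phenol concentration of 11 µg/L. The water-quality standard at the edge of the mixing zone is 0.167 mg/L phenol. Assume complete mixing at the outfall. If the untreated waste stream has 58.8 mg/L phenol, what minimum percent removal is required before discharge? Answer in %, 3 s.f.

11 µg/L = 0.011 mg/L.
Mass balance: 0.167·78.38 = 0.384·Cₑ + 78·0.011.
Cₑ = (13.09 − 0.858) / 0.384 = 31.85 mg/L.
Required removal = 1 − 31.85/58.8 = 45.83 %.

45.8 %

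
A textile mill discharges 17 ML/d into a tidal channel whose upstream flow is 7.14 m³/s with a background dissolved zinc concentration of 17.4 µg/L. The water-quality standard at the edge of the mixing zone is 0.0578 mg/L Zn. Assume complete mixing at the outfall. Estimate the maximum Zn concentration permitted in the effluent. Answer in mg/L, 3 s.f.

17 ML/d = 0.1968 m³/s.
17.4 µg/L = 0.0174 mg/L.
Mass balance: 0.0578·7.337 = 0.1968·Cₑ + 7.14·0.0174.
Cₑ = (0.4241 − 0.1242) / 0.1968 = 1.524 mg/L.

1.52 mg/L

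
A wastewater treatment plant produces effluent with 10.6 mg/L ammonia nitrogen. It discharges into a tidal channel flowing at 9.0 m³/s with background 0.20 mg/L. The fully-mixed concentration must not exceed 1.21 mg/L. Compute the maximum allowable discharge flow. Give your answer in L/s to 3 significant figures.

968 L/s

Mass balance at complete mixing: C_std·(Q_w + Q_r) = Q_w·C_e + Q_r·C_b.
Rearranging, Q_w = Q_r·(C_std − C_b)/(C_e − C_std) = 9.0·(1.21 − 0.2) / (10.6 − 1.21) = 0.9681 m³/s.
= 968.1 L/s.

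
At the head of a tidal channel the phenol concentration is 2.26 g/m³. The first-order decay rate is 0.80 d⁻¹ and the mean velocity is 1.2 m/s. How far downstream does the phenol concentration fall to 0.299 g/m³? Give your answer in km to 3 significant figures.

From C = C₀·e^(−kt), t = ln(C₀/C)/k = ln(2.26/0.299)/0.80 = 2.023/0.80 = 2.528 d.
Distance = v·t = 1.2 m/s × 2.184e+05 s = 2.621e+05 m = 262.1 km.

262 km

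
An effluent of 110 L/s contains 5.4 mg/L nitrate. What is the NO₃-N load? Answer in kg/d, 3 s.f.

51.3 kg/d

110 L/s = 0.11 m³/s.
Mass flux = Q·C = 0.11 m³/s × 5.4 g/m³ = 0.594 g/s.
= 0.594 g/s × 86.4 = 51.32 kg/d.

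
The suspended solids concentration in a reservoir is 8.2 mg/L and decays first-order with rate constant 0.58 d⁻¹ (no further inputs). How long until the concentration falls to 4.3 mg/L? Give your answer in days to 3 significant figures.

t = ln(C₀/C)/k = ln(8.2/4.3)/0.58 = 0.6455/0.58 = 1.113 d.

1.11 d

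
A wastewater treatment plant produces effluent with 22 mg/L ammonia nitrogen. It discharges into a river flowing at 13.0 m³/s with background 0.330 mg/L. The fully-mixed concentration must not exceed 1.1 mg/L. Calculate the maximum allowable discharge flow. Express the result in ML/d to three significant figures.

Mass balance at complete mixing: C_std·(Q_w + Q_r) = Q_w·C_e + Q_r·C_b.
Rearranging, Q_w = Q_r·(C_std − C_b)/(C_e − C_std) = 13.0·(1.1 − 0.33) / (22 − 1.1) = 0.4789 m³/s.
= 41.38 ML/d.

41.4 ML/d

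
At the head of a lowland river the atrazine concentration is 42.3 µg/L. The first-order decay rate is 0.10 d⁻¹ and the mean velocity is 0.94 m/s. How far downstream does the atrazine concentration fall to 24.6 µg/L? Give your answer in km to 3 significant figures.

440 km

From C = C₀·e^(−kt), t = ln(C₀/C)/k = ln(42.3/24.6)/0.10 = 0.542/0.10 = 5.42 d.
Distance = v·t = 0.94 m/s × 4.683e+05 s = 4.402e+05 m = 440.2 km.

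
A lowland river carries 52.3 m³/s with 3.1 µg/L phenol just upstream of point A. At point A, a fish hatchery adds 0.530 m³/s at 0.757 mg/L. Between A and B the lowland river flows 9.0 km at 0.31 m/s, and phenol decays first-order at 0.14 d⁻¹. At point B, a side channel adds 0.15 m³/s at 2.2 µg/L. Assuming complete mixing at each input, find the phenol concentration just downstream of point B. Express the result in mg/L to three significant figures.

0.0102 mg/L

3.1 µg/L = 0.0031 mg/L.
After input A: C = (52.3·0.0031 + 0.53·0.757) / 52.83 = 0.01066 mg/L.
Over the 9.0 km reach to input B (t = 2.903e+04 s = 0.336 d), decay gives C = 0.01066·exp(−0.14·0.336) = 0.01017 mg/L.
2.2 µg/L = 0.0022 mg/L.
After input B: C = (52.83·0.01017 + 0.15·0.0022) / 52.98 = 0.01015 mg/L.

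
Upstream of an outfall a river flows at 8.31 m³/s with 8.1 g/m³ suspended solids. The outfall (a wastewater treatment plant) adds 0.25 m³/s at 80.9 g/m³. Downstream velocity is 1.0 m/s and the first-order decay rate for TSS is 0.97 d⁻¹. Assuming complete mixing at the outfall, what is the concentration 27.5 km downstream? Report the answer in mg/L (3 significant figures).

After complete mixing, C₀ = (0.25·80.9 + 8.31·8.1) / 8.56 = 10.23 mg/L.
Travel time t = 2.75e+04 m / 1.0 m/s = 2.75e+04 s = 0.3183 d.
C = 10.23·exp(−0.97·0.3183) = 10.23·0.7344 = 7.51 mg/L.

7.51 mg/L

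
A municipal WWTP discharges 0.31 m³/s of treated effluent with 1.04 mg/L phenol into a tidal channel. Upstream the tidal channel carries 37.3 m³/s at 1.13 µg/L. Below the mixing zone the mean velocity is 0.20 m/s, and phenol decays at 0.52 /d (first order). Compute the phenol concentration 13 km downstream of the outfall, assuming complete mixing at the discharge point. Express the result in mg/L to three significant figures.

0.00655 mg/L

1.13 µg/L = 0.00113 mg/L.
After complete mixing, C₀ = (0.31·1.04 + 37.3·0.00113) / 37.61 = 0.009693 mg/L.
Travel time t = 1.3e+04 m / 0.20 m/s = 6.5e+04 s = 0.7523 d.
C = 0.009693·exp(−0.52·0.7523) = 0.009693·0.6762 = 0.006555 mg/L.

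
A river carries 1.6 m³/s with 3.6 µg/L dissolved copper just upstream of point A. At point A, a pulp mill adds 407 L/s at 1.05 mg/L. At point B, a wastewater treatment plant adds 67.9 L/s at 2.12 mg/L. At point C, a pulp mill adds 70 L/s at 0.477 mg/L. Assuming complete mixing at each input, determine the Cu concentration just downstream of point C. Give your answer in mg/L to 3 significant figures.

0.285 mg/L

3.6 µg/L = 0.0036 mg/L.
407 L/s = 0.407 m³/s.
After input A: C = (1.6·0.0036 + 0.407·1.05) / 2.007 = 0.2158 mg/L.
67.9 L/s = 0.0679 m³/s.
After input B: C = (2.007·0.2158 + 0.0679·2.12) / 2.075 = 0.2781 mg/L.
70 L/s = 0.07 m³/s.
After input C: C = (2.075·0.2781 + 0.07·0.477) / 2.145 = 0.2846 mg/L.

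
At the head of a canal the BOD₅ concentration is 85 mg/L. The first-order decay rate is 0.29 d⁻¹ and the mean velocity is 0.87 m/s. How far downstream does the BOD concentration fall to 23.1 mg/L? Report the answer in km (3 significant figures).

338 km

From C = C₀·e^(−kt), t = ln(C₀/C)/k = ln(85/23.1)/0.29 = 1.303/0.29 = 4.492 d.
Distance = v·t = 0.87 m/s × 3.882e+05 s = 3.377e+05 m = 337.7 km.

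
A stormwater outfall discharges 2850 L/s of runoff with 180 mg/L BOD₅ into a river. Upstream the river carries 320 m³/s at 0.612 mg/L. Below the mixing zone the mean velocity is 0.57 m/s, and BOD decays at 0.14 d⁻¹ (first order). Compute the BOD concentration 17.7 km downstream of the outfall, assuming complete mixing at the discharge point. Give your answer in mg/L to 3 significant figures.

2850 L/s = 2.85 m³/s.
After complete mixing, C₀ = (2.85·180 + 320·0.612) / 322.9 = 2.196 mg/L.
Travel time t = 1.77e+04 m / 0.57 m/s = 3.105e+04 s = 0.3594 d.
C = 2.196·exp(−0.14·0.3594) = 2.196·0.9509 = 2.088 mg/L.

2.09 mg/L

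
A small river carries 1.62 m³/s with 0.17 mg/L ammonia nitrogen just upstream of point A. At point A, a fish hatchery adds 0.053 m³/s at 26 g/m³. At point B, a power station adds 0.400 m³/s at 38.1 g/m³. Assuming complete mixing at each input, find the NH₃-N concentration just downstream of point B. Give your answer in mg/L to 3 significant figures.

After input A: C = (1.62·0.17 + 0.053·26) / 1.673 = 0.9883 mg/L.
After input B: C = (1.673·0.9883 + 0.4·38.1) / 2.073 = 8.149 mg/L.

8.15 mg/L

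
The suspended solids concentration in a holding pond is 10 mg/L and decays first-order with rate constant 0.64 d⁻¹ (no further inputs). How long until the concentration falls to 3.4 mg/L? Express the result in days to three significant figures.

1.69 d

t = ln(C₀/C)/k = ln(10/3.4)/0.64 = 1.079/0.64 = 1.686 d.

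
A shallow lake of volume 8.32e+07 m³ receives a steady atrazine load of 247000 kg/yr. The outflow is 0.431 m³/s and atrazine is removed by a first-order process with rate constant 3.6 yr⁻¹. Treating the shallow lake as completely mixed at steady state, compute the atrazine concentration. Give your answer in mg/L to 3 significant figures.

Outflow Q = 0.431 m³/s × 3.156e+07 s/yr = 1.36e+07 m³/yr.
Steady-state CSTR mass balance: W = Q·C + k·V·C, so C = W/(Q + kV).
Q + kV = 1.36e+07 + 3.6·8.32e+07 = 3.131e+08 m³/yr.
C = 247000/3.131e+08 = 0.0007888 kg/m³ = 0.7888 mg/L.

0.789 mg/L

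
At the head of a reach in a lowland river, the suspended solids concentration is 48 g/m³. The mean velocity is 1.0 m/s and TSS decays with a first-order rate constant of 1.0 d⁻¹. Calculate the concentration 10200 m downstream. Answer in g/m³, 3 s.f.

Travel time t = 10200 m / 1.0 m/s = 1.02e+04/1.0 = 1.02e+04 s = 0.1181 d.
First-order decay: C = 48·exp(−1.0·0.1181) = 48·0.8886 = 42.66 g/m³.

42.7 g/m³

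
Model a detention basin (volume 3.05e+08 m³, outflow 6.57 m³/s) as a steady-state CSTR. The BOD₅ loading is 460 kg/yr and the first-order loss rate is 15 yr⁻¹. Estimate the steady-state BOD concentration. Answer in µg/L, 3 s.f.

0.0962 µg/L

Outflow Q = 6.57 m³/s × 3.156e+07 s/yr = 2.073e+08 m³/yr.
Steady-state CSTR mass balance: W = Q·C + k·V·C, so C = W/(Q + kV).
Q + kV = 2.073e+08 + 15·3.05e+08 = 4.782e+09 m³/yr.
C = 460/4.782e+09 = 9.619e-08 kg/m³ = 9.619e-05 mg/L = 0.09619 µg/L.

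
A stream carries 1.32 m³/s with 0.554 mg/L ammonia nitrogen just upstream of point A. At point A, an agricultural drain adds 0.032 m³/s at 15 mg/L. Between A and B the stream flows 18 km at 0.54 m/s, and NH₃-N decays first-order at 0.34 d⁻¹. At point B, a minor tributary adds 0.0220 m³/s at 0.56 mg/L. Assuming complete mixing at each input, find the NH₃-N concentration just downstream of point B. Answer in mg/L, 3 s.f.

0.782 mg/L

After input A: C = (1.32·0.554 + 0.032·15) / 1.352 = 0.8959 mg/L.
Over the 18 km reach to input B (t = 3.333e+04 s = 0.3858 d), decay gives C = 0.8959·exp(−0.34·0.3858) = 0.7858 mg/L.
After input B: C = (1.352·0.7858 + 0.022·0.56) / 1.374 = 0.7822 mg/L.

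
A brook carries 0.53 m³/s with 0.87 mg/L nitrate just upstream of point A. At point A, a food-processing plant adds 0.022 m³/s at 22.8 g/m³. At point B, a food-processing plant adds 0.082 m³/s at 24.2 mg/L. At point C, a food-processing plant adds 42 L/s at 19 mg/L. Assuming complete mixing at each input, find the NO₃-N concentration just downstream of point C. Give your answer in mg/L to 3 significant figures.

5.54 mg/L

After input A: C = (0.53·0.87 + 0.022·22.8) / 0.552 = 1.744 mg/L.
After input B: C = (0.552·1.744 + 0.082·24.2) / 0.634 = 4.648 mg/L.
42 L/s = 0.042 m³/s.
After input C: C = (0.634·4.648 + 0.042·19) / 0.676 = 5.54 mg/L.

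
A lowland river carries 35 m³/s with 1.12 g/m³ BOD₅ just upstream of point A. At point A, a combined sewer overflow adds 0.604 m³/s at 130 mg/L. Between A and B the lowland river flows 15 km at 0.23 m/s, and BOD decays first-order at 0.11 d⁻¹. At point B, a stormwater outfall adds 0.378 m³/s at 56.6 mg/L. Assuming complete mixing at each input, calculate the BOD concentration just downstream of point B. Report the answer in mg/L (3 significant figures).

3.61 mg/L

After input A: C = (35·1.12 + 0.604·130) / 35.6 = 3.306 mg/L.
Over the 15 km reach to input B (t = 6.522e+04 s = 0.7548 d), decay gives C = 3.306·exp(−0.11·0.7548) = 3.043 mg/L.
After input B: C = (35.6·3.043 + 0.378·56.6) / 35.98 = 3.606 mg/L.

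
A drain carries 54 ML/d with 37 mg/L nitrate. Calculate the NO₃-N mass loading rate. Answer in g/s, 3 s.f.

54 ML/d = 0.625 m³/s.
Mass flux = Q·C = 0.625 m³/s × 37 g/m³ = 23.12 g/s.

23.1 g/s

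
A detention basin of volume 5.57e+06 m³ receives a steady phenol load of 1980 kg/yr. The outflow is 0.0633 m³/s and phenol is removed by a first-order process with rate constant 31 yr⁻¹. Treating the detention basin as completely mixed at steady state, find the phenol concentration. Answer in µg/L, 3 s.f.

Outflow Q = 0.0633 m³/s × 3.156e+07 s/yr = 1.998e+06 m³/yr.
Steady-state CSTR mass balance: W = Q·C + k·V·C, so C = W/(Q + kV).
Q + kV = 1.998e+06 + 31·5.57e+06 = 1.747e+08 m³/yr.
C = 1980/1.747e+08 = 1.134e-05 kg/m³ = 0.01134 mg/L = 11.34 µg/L.

11.3 µg/L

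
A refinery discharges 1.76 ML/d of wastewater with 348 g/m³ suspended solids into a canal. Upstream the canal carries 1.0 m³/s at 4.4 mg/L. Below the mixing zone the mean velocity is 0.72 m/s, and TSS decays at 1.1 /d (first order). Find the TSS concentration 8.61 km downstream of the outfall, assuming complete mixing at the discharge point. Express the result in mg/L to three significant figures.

1.76 ML/d = 0.02037 m³/s.
After complete mixing, C₀ = (0.02037·348 + 1·4.4) / 1.02 = 11.26 mg/L.
Travel time t = 8610 m / 0.72 m/s = 1.196e+04 s = 0.1384 d.
C = 11.26·exp(−1.1·0.1384) = 11.26·0.8588 = 9.669 mg/L.

9.67 mg/L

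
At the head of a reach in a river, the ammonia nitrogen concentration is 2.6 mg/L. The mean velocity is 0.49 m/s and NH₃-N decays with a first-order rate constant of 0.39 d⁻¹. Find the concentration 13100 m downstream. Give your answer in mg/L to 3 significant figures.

2.30 mg/L

Travel time t = 13100 m / 0.49 m/s = 1.31e+04/0.49 = 2.673e+04 s = 0.3094 d.
First-order decay: C = 2.6·exp(−0.39·0.3094) = 2.6·0.8863 = 2.304 mg/L.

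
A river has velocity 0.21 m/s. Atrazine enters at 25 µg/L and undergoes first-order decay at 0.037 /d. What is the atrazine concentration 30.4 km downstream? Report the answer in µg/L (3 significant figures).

Travel time t = 30.4 km / 0.21 m/s = 3.04e+04/0.21 = 1.448e+05 s = 1.675 d.
First-order decay: C = 25·exp(−0.037·1.675) = 25·0.9399 = 23.5 µg/L.

23.5 µg/L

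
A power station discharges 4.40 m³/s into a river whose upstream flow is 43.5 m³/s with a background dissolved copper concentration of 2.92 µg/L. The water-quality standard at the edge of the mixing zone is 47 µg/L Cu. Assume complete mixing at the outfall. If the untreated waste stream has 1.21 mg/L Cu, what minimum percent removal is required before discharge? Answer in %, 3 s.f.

60.1 %

2.92 µg/L = 0.00292 mg/L.
47 µg/L = 0.047 mg/L.
Mass balance: 0.047·47.9 = 4.4·Cₑ + 43.5·0.00292.
Cₑ = (2.251 − 0.127) / 4.4 = 0.4828 mg/L.
Required removal = 1 − 0.4828/1.21 = 60.1 %.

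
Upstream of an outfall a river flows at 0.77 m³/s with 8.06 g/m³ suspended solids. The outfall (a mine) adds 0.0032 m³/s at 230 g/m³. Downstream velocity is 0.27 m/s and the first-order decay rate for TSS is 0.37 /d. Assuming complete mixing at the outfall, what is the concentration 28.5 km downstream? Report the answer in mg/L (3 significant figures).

5.71 mg/L

After complete mixing, C₀ = (0.0032·230 + 0.77·8.06) / 0.7732 = 8.979 mg/L.
Travel time t = 2.85e+04 m / 0.27 m/s = 1.056e+05 s = 1.222 d.
C = 8.979·exp(−0.37·1.222) = 8.979·0.6363 = 5.713 mg/L.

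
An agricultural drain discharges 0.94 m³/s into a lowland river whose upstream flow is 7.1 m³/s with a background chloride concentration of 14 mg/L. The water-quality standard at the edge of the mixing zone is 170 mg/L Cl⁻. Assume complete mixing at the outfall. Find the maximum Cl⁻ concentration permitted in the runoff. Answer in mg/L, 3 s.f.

1350 mg/L

Mass balance: 170·8.04 = 0.94·Cₑ + 7.1·14.
Cₑ = (1367 − 99.4) / 0.94 = 1348 mg/L.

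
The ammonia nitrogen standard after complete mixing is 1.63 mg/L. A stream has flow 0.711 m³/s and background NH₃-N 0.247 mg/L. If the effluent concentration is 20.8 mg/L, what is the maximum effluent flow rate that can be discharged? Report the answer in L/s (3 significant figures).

51.3 L/s

Mass balance at complete mixing: C_std·(Q_w + Q_r) = Q_w·C_e + Q_r·C_b.
Rearranging, Q_w = Q_r·(C_std − C_b)/(C_e − C_std) = 0.711·(1.63 − 0.247) / (20.8 − 1.63) = 0.05129 m³/s.
= 51.29 L/s.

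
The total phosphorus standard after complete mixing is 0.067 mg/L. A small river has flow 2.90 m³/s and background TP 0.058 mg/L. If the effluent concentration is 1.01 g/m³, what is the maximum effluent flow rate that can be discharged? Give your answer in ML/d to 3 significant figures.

2.39 ML/d

Mass balance at complete mixing: C_std·(Q_w + Q_r) = Q_w·C_e + Q_r·C_b.
Rearranging, Q_w = Q_r·(C_std − C_b)/(C_e − C_std) = 2.90·(0.067 − 0.058) / (1.01 − 0.067) = 0.02768 m³/s.
= 2.391 ML/d.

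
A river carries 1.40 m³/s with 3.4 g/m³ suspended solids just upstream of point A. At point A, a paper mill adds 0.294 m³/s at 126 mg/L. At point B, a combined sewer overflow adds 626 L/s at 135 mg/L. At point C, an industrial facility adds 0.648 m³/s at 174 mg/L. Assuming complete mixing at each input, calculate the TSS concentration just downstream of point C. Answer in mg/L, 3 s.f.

After input A: C = (1.4·3.4 + 0.294·126) / 1.694 = 24.68 mg/L.
626 L/s = 0.626 m³/s.
After input B: C = (1.694·24.68 + 0.626·135) / 2.32 = 54.45 mg/L.
After input C: C = (2.32·54.45 + 0.648·174) / 2.968 = 80.55 mg/L.

80.5 mg/L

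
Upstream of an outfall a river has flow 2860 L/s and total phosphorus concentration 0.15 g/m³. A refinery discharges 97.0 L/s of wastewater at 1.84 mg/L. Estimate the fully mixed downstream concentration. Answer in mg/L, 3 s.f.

0.205 mg/L

97.0 L/s = 0.097 m³/s.
2860 L/s = 2.86 m³/s.
By mass balance at complete mixing, C = (0.097·1.84 + 2.86·0.15) / (0.097 + 2.86) = 0.6075/2.957 = 0.2054 mg/L.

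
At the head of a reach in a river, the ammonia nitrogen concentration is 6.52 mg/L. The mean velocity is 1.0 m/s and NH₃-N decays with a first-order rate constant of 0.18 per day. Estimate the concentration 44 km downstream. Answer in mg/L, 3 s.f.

Travel time t = 44 km / 1.0 m/s = 4.4e+04/1.0 = 4.4e+04 s = 0.5093 d.
First-order decay: C = 6.52·exp(−0.18·0.5093) = 6.52·0.9124 = 5.949 mg/L.

5.95 mg/L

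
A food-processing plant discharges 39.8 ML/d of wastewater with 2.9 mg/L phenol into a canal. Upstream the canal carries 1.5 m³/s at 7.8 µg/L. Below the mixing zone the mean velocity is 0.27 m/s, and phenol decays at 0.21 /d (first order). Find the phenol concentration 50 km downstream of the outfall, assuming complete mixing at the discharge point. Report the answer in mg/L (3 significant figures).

0.438 mg/L

39.8 ML/d = 0.4606 m³/s.
7.8 µg/L = 0.0078 mg/L.
After complete mixing, C₀ = (0.4606·2.9 + 1.5·0.0078) / 1.961 = 0.6873 mg/L.
Travel time t = 5e+04 m / 0.27 m/s = 1.852e+05 s = 2.143 d.
C = 0.6873·exp(−0.21·2.143) = 0.6873·0.6376 = 0.4382 mg/L.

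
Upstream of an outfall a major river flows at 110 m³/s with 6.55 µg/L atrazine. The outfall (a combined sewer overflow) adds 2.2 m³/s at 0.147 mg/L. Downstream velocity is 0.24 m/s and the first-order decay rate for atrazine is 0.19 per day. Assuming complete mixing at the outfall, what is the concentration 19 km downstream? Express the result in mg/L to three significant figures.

0.00782 mg/L

6.55 µg/L = 0.00655 mg/L.
After complete mixing, C₀ = (2.2·0.147 + 110·0.00655) / 112.2 = 0.009304 mg/L.
Travel time t = 1.9e+04 m / 0.24 m/s = 7.917e+04 s = 0.9163 d.
C = 0.009304·exp(−0.19·0.9163) = 0.009304·0.8402 = 0.007817 mg/L.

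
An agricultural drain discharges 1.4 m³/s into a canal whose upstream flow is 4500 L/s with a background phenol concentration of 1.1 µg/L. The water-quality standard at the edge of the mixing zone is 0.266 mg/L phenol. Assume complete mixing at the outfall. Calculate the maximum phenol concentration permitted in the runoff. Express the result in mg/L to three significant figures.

1.12 mg/L

4500 L/s = 4.5 m³/s.
1.1 µg/L = 0.0011 mg/L.
Mass balance: 0.266·5.9 = 1.4·Cₑ + 4.5·0.0011.
Cₑ = (1.569 − 0.00495) / 1.4 = 1.117 mg/L.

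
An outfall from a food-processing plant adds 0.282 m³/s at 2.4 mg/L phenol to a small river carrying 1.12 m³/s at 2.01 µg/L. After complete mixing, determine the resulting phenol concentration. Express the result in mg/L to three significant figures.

2.01 µg/L = 0.00201 mg/L.
Flow-weighted mixing gives C = (0.282·2.4 + 1.12·0.00201) / (0.282 + 1.12) = 0.6791/1.402 = 0.4843 mg/L.

0.484 mg/L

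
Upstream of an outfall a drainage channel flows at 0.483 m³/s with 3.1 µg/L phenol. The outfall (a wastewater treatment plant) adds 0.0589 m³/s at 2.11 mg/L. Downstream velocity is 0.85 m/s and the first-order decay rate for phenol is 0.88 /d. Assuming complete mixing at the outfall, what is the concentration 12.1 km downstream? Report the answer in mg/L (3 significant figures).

3.1 µg/L = 0.0031 mg/L.
After complete mixing, C₀ = (0.0589·2.11 + 0.483·0.0031) / 0.5419 = 0.2321 mg/L.
Travel time t = 1.21e+04 m / 0.85 m/s = 1.424e+04 s = 0.1648 d.
C = 0.2321·exp(−0.88·0.1648) = 0.2321·0.865 = 0.2008 mg/L.

0.201 mg/L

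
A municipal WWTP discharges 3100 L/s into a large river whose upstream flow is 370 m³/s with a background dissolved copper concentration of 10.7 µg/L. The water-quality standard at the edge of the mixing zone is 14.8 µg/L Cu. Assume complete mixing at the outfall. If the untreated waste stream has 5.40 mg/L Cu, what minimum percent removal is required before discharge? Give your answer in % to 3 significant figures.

90.7 %

3100 L/s = 3.1 m³/s.
10.7 µg/L = 0.0107 mg/L.
14.8 µg/L = 0.0148 mg/L.
Mass balance: 0.0148·373.1 = 3.1·Cₑ + 370·0.0107.
Cₑ = (5.522 − 3.959) / 3.1 = 0.5042 mg/L.
Required removal = 1 − 0.5042/5.40 = 90.66 %.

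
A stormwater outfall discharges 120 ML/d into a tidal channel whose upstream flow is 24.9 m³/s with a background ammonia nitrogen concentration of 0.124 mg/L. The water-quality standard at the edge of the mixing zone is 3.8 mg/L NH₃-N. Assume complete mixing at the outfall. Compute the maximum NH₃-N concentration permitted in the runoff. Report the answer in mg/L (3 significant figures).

69.7 mg/L

120 ML/d = 1.389 m³/s.
Mass balance: 3.8·26.29 = 1.389·Cₑ + 24.9·0.124.
Cₑ = (99.9 − 3.088) / 1.389 = 69.7 mg/L.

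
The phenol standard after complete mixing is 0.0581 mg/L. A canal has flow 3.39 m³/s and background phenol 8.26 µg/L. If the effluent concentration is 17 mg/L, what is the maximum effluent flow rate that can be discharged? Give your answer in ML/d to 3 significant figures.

0.862 ML/d

8.26 µg/L = 0.00826 mg/L.
Mass balance at complete mixing: C_std·(Q_w + Q_r) = Q_w·C_e + Q_r·C_b.
Rearranging, Q_w = Q_r·(C_std − C_b)/(C_e − C_std) = 3.39·(0.0581 − 0.00826) / (17 − 0.0581) = 0.009973 m³/s.
= 0.8616 ML/d.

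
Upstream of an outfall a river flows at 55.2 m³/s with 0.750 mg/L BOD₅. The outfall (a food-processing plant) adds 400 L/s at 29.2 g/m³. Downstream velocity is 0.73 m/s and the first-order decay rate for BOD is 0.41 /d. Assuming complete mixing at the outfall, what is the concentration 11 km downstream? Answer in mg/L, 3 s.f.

400 L/s = 0.4 m³/s.
After complete mixing, C₀ = (0.4·29.2 + 55.2·0.75) / 55.6 = 0.9547 mg/L.
Travel time t = 1.1e+04 m / 0.73 m/s = 1.507e+04 s = 0.1744 d.
C = 0.9547·exp(−0.41·0.1744) = 0.9547·0.931 = 0.8888 mg/L.

0.889 mg/L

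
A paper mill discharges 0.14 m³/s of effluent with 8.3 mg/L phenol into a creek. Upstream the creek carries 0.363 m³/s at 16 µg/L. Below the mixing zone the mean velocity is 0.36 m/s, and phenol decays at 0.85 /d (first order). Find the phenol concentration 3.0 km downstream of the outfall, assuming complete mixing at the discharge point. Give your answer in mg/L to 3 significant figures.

2.14 mg/L

16 µg/L = 0.016 mg/L.
After complete mixing, C₀ = (0.14·8.3 + 0.363·0.016) / 0.503 = 2.322 mg/L.
Travel time t = 3000 m / 0.36 m/s = 8333 s = 0.09645 d.
C = 2.322·exp(−0.85·0.09645) = 2.322·0.9213 = 2.139 mg/L.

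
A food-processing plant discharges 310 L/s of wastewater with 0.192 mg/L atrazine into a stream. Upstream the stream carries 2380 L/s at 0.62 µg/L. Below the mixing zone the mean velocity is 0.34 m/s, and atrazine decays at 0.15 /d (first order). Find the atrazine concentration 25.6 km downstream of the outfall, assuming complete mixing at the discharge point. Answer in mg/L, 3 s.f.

0.0199 mg/L

310 L/s = 0.31 m³/s.
2380 L/s = 2.38 m³/s.
0.62 µg/L = 0.00062 mg/L.
After complete mixing, C₀ = (0.31·0.192 + 2.38·0.00062) / 2.69 = 0.02267 mg/L.
Travel time t = 2.56e+04 m / 0.34 m/s = 7.529e+04 s = 0.8715 d.
C = 0.02267·exp(−0.15·0.8715) = 0.02267·0.8775 = 0.0199 mg/L.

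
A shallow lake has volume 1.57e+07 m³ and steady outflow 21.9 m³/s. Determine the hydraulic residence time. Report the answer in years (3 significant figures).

0.0227 yr

Q = 21.9 m³/s × 3.156e+07 s/yr = 6.911e+08 m³/yr.
Hydraulic residence time τ = V/Q = 1.57e+07/6.911e+08 = 0.02272 yr.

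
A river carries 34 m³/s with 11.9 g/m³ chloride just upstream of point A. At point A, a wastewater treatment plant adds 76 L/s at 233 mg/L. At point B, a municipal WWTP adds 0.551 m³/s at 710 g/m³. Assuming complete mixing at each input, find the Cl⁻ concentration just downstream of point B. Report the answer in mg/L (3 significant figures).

76 L/s = 0.076 m³/s.
After input A: C = (34·11.9 + 0.076·233) / 34.08 = 12.39 mg/L.
After input B: C = (34.08·12.39 + 0.551·710) / 34.63 = 23.49 mg/L.

23.5 mg/L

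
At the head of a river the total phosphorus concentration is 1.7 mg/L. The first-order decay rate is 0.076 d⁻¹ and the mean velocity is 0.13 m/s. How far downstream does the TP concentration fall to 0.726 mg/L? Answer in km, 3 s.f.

From C = C₀·e^(−kt), t = ln(C₀/C)/k = ln(1.7/0.726)/0.076 = 0.8508/0.076 = 11.2 d.
Distance = v·t = 0.13 m/s × 9.673e+05 s = 1.257e+05 m = 125.7 km.

126 km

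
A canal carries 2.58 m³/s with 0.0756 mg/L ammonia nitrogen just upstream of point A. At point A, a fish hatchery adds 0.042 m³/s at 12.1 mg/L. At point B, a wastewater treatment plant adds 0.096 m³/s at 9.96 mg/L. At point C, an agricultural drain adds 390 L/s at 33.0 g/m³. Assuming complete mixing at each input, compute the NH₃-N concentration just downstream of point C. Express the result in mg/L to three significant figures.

After input A: C = (2.58·0.0756 + 0.042·12.1) / 2.622 = 0.2682 mg/L.
After input B: C = (2.622·0.2682 + 0.096·9.96) / 2.718 = 0.6105 mg/L.
390 L/s = 0.39 m³/s.
After input C: C = (2.718·0.6105 + 0.39·33) / 3.108 = 4.675 mg/L.

4.67 mg/L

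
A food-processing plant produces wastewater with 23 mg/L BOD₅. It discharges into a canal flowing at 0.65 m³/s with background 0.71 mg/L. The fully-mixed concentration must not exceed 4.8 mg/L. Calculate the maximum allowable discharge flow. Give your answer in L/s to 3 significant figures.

Mass balance at complete mixing: C_std·(Q_w + Q_r) = Q_w·C_e + Q_r·C_b.
Rearranging, Q_w = Q_r·(C_std − C_b)/(C_e − C_std) = 0.65·(4.8 − 0.71) / (23 − 4.8) = 0.1461 m³/s.
= 146.1 L/s.

146 L/s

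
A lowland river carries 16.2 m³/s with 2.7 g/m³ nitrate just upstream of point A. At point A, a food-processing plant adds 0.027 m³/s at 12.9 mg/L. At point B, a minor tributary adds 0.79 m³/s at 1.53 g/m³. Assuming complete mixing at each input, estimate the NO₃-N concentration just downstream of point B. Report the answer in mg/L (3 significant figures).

After input A: C = (16.2·2.7 + 0.027·12.9) / 16.23 = 2.717 mg/L.
After input B: C = (16.23·2.717 + 0.79·1.53) / 17.02 = 2.662 mg/L.

2.66 mg/L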